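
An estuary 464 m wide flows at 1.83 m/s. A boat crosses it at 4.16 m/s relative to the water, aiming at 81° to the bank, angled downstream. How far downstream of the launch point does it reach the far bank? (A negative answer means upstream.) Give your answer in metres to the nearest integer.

280 m

Perpendicular speed = 4.109 m/s; crossing time = 464 / 4.109 = 112.929 s.
Net downstream speed = 2.481 m/s.
Drift = 2.481 × 112.929 = 280.150 m (downstream).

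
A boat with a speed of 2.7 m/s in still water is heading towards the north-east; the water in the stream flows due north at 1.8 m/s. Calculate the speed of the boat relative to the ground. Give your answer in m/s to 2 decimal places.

4.17 m/s

Taking east as x and north as y: velocity relative to the water = (1.909, 1.909) m/s; the water relative to ground = (0.000, 1.800) m/s.
Velocity relative to ground = (1.909, 1.909) + (0.000, 1.800) = (1.909, 3.709) m/s.
Speed = |(1.909, 3.709)| = 4.172 m/s.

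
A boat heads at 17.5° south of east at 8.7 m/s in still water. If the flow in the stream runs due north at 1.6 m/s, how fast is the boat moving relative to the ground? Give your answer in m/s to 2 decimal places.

Taking east as x and north as y: velocity relative to the water = (8.297, -2.616) m/s; the water relative to ground = (0.000, 1.600) m/s.
Velocity relative to ground = (8.297, -2.616) + (0.000, 1.600) = (8.297, -1.016) m/s.
Speed = |(8.297, -1.016)| = 8.359 m/s.

8.36 m/s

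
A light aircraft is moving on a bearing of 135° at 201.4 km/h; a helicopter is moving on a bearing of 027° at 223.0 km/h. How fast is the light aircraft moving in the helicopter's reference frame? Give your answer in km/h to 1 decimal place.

343.6 km/h

Taking east as x and north as y: light aircraft velocity = (142.411, -142.411) km/h; helicopter velocity = (101.240, 198.694) km/h.
Velocity of light aircraft relative to helicopter = (142.411, -142.411) − (101.240, 198.694) = (41.171, -341.106) km/h.
Magnitude = |(41.171, -341.106)| = 343.581 km/h.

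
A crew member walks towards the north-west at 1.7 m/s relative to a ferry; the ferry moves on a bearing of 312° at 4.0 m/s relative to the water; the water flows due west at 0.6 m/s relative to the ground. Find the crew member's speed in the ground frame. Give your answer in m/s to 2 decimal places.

6.15 m/s

In east/north components (m/s): crew member relative to ferry = (-1.202, 1.202); ferry relative to water = (-2.973, 2.677); water relative to ground = (-0.600, 0.000).
Sum = (-4.775, 3.879) m/s.
Speed = |(-4.775, 3.879)| = 6.152 m/s.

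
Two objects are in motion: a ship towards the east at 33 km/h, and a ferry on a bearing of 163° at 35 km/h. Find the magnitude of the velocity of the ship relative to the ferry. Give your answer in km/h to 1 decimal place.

40.5 km/h

Taking east as x and north as y: ship velocity = (33.000, 0.000) km/h; ferry velocity = (10.233, -33.471) km/h.
Velocity of ship relative to ferry = (33.000, 0.000) − (10.233, -33.471) = (22.767, 33.471) km/h.
Magnitude = |(22.767, 33.471)| = 40.480 km/h.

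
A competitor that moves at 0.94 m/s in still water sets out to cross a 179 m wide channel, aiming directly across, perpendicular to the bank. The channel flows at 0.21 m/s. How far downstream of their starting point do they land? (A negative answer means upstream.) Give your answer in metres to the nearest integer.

Perpendicular speed = 0.940 m/s; crossing time = 179 / 0.940 = 190.426 s.
Net downstream speed = 0.210 m/s.
Drift = 0.210 × 190.426 = 39.989 m (downstream).

40 m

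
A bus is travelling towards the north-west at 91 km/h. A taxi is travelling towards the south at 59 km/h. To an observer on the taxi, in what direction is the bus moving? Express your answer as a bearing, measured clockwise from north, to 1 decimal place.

Taking east as x and north as y: bus velocity = (-64.347, 64.347) km/h; taxi velocity = (0.000, -59.000) km/h.
Velocity of bus relative to taxi = (-64.347, 64.347) − (0.000, -59.000) = (-64.347, 123.347) km/h.
Bearing = atan2(-64.35, 123.35) = 332.45° clockwise from north.

332.5°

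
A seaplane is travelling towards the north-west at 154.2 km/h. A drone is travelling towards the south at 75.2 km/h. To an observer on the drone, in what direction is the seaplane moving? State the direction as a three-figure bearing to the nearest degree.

Taking east as x and north as y: seaplane velocity = (-109.036, 109.036) km/h; drone velocity = (0.000, -75.200) km/h.
Velocity of seaplane relative to drone = (-109.036, 109.036) − (0.000, -75.200) = (-109.036, 184.236) km/h.
Bearing = atan2(-109.04, 184.24) = 329.38° clockwise from north.

329°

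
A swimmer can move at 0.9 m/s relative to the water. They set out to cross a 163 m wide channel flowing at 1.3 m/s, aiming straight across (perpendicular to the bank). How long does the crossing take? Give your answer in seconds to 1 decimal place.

The component of the swimmer's velocity perpendicular to the bank is 0.9 m/s.
The flow acts along the bank and has no component across it.
Time = 163 / 0.900 = 181.111 s.

181.1 s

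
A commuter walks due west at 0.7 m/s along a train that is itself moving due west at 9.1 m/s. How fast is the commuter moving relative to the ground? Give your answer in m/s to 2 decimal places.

Taking east as x and north as y: train velocity = (-9.100, 0.000) m/s; commuter velocity relative to train = (-0.700, 0.000) m/s.
Velocity relative to ground = (-9.100, 0.000) + (-0.700, 0.000) = (-9.800, 0.000) m/s.
Speed = |(-9.800, 0.000)| = 9.800 m/s.

9.80 m/s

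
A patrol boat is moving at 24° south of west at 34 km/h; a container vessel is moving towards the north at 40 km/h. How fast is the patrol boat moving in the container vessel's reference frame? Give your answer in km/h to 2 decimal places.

Taking east as x and north as y: patrol boat velocity = (-31.061, -13.829) km/h; container vessel velocity = (0.000, 40.000) km/h.
Velocity of patrol boat relative to container vessel = (-31.061, -13.829) − (0.000, 40.000) = (-31.061, -53.829) km/h.
Magnitude = |(-31.061, -53.829)| = 62.148 km/h.

62.15 km/h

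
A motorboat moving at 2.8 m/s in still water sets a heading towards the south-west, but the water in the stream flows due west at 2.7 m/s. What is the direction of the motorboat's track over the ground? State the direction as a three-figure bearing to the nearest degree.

247°

Taking east as x and north as y: velocity relative to the water = (-1.980, -1.980) m/s; the water relative to ground = (-2.700, 0.000) m/s.
Velocity relative to ground = (-1.980, -1.980) + (-2.700, 0.000) = (-4.680, -1.980) m/s.
Bearing = atan2(-4.68, -1.98) = 247.07° clockwise from north.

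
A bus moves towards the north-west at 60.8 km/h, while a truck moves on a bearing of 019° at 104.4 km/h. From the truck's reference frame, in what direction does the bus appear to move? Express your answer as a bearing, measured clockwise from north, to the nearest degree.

234°

Taking east as x and north as y: bus velocity = (-42.992, 42.992) km/h; truck velocity = (33.989, 98.712) km/h.
Velocity of bus relative to truck = (-42.992, 42.992) − (33.989, 98.712) = (-76.981, -55.720) km/h.
Bearing = atan2(-76.98, -55.72) = 234.10° clockwise from north.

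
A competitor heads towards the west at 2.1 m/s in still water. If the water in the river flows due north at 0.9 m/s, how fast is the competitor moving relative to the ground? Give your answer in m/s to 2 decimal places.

Taking east as x and north as y: velocity relative to the water = (-2.100, 0.000) m/s; the water relative to ground = (0.000, 0.900) m/s.
Velocity relative to ground = (-2.100, 0.000) + (0.000, 0.900) = (-2.100, 0.900) m/s.
Speed = |(-2.100, 0.900)| = 2.285 m/s.

2.28 m/s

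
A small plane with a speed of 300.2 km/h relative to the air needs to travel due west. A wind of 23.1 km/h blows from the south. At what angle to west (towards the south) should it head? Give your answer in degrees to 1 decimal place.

The wind pushes perpendicular to the desired track; the heading must have a component into the wind equal to 23.1 km/h: 300.2 sin θ = 23.1.
sin θ = 0.0769, so θ = 4.413°.

4.4°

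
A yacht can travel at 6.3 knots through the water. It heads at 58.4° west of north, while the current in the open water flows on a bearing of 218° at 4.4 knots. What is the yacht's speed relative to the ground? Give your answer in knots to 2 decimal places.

8.08 knots

Taking east as x and north as y: velocity relative to the water = (-5.366, 3.301) knots; the water relative to ground = (-2.709, -3.467) knots.
Velocity relative to ground = (-5.366, 3.301) + (-2.709, -3.467) = (-8.075, -0.166) knots.
Speed = |(-8.075, -0.166)| = 8.076 knots.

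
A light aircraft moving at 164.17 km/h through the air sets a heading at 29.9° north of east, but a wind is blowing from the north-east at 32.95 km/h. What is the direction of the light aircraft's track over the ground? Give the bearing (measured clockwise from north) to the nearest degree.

Taking east as x and north as y: velocity relative to the air = (142.318, 81.837) km/h; the air relative to ground = (-23.299, -23.299) km/h.
Velocity relative to ground = (142.318, 81.837) + (-23.299, -23.299) = (119.019, 58.538) km/h.
Bearing = atan2(119.02, 58.54) = 63.81° clockwise from north.

064°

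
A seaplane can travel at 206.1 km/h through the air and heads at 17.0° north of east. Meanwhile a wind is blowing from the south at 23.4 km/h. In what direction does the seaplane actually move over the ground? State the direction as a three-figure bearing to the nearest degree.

067°

Taking east as x and north as y: velocity relative to the air = (197.094, 60.258) km/h; the air relative to ground = (0.000, 23.400) km/h.
Velocity relative to ground = (197.094, 60.258) + (0.000, 23.400) = (197.094, 83.658) km/h.
Bearing = atan2(197.09, 83.66) = 67.00° clockwise from north.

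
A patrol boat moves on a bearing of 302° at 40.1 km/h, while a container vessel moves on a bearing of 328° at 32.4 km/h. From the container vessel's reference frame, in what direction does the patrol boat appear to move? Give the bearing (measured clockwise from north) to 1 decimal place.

249.7°

Taking east as x and north as y: patrol boat velocity = (-34.007, 21.250) km/h; container vessel velocity = (-17.169, 27.477) km/h.
Velocity of patrol boat relative to container vessel = (-34.007, 21.250) − (-17.169, 27.477) = (-16.837, -6.227) km/h.
Bearing = atan2(-16.84, -6.23) = 249.70° clockwise from north.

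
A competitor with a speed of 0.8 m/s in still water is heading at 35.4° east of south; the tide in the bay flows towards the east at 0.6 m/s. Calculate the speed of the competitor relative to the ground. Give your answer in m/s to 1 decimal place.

1.2 m/s

Taking east as x and north as y: velocity relative to the water = (0.463, -0.652) m/s; the water relative to ground = (0.600, 0.000) m/s.
Velocity relative to ground = (0.463, -0.652) + (0.600, 0.000) = (1.063, -0.652) m/s.
Speed = |(1.063, -0.652)| = 1.247 m/s.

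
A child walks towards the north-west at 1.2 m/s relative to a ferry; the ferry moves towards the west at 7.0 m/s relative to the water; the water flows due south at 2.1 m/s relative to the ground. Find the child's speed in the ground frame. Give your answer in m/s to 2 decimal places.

In east/north components (m/s): child relative to ferry = (-0.849, 0.849); ferry relative to water = (-7.000, 0.000); water relative to ground = (0.000, -2.100).
Sum = (-7.849, -1.251) m/s.
Speed = |(-7.849, -1.251)| = 7.948 m/s.

7.95 m/s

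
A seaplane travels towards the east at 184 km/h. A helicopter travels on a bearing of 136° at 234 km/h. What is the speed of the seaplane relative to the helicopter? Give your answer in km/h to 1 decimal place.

169.7 km/h

Taking east as x and north as y: seaplane velocity = (184.000, 0.000) km/h; helicopter velocity = (162.550, -168.326) km/h.
Velocity of seaplane relative to helicopter = (184.000, 0.000) − (162.550, -168.326) = (21.450, 168.326) km/h.
Magnitude = |(21.450, 168.326)| = 169.687 km/h.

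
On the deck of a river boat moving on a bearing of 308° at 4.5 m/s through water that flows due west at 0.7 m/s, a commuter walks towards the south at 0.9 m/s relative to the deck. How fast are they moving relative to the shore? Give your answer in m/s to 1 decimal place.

4.6 m/s

In east/north components (m/s): commuter relative to river boat = (0.000, -0.900); river boat relative to water = (-3.546, 2.770); water relative to ground = (-0.700, 0.000).
Sum = (-4.246, 1.870) m/s.
Speed = |(-4.246, 1.870)| = 4.640 m/s.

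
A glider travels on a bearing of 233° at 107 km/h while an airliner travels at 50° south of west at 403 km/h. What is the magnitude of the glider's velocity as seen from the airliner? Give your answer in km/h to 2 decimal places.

299.71 km/h

Taking east as x and north as y: glider velocity = (-85.454, -64.394) km/h; airliner velocity = (-259.043, -308.716) km/h.
Velocity of glider relative to airliner = (-85.454, -64.394) − (-259.043, -308.716) = (173.589, 244.322) km/h.
Magnitude = |(173.589, 244.322)| = 299.710 km/h.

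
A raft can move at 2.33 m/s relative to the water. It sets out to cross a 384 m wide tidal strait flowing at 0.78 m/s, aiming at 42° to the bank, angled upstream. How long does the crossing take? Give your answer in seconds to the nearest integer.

The component of the raft's velocity perpendicular to the bank is 2.33 × sin 42° = 1.559 m/s.
The flow acts along the bank and has no component across it.
Time = 384 / 1.559 = 246.300 s.

246 s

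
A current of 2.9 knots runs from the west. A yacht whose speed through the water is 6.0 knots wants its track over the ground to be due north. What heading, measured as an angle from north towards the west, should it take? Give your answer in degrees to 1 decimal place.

28.9°

The current pushes perpendicular to the desired track; the heading must have a component into the current equal to 2.9 knots: 6.0 sin θ = 2.9.
sin θ = 0.4833, so θ = 28.903°.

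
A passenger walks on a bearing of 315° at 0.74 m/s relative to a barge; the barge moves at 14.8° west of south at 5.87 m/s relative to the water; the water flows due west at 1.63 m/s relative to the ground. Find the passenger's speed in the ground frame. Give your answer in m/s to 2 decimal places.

In east/north components (m/s): passenger relative to barge = (-0.523, 0.523); barge relative to water = (-1.499, -5.675); water relative to ground = (-1.630, 0.000).
Sum = (-3.653, -5.152) m/s.
Speed = |(-3.653, -5.152)| = 6.315 m/s.

6.32 m/s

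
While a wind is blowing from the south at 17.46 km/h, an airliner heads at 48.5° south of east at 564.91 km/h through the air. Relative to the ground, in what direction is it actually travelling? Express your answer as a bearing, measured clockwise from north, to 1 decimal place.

Taking east as x and north as y: velocity relative to the air = (374.321, -423.093) km/h; the air relative to ground = (0.000, 17.460) km/h.
Velocity relative to ground = (374.321, -423.093) + (0.000, 17.460) = (374.321, -405.633) km/h.
Bearing = atan2(374.32, -405.63) = 137.30° clockwise from north.

137.3°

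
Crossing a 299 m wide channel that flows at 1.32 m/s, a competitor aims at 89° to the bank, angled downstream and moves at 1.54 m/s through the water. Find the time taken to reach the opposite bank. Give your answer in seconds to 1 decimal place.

194.2 s

The component of the competitor's velocity perpendicular to the bank is 1.54 × sin 89° = 1.540 m/s.
The current is parallel to the bank, so it does not affect the crossing time.
Time = 299 / 1.540 = 194.185 s.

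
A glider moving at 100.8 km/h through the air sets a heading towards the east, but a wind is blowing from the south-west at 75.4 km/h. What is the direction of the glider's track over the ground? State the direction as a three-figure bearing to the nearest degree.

Taking east as x and north as y: velocity relative to the air = (100.800, 0.000) km/h; the air relative to ground = (53.316, 53.316) km/h.
Velocity relative to ground = (100.800, 0.000) + (53.316, 53.316) = (154.116, 53.316) km/h.
Bearing = atan2(154.12, 53.32) = 70.92° clockwise from north.

071°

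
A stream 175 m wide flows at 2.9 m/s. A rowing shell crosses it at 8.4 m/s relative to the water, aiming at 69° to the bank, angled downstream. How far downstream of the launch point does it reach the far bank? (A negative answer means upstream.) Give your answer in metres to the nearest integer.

Perpendicular speed = 7.842 m/s; crossing time = 175 / 7.842 = 22.316 s.
Net downstream speed = 5.910 m/s.
Drift = 5.910 × 22.316 = 131.891 m (downstream).

132 m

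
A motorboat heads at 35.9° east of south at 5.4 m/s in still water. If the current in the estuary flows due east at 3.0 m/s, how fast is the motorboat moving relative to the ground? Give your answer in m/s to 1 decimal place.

7.6 m/s

Taking east as x and north as y: velocity relative to the water = (3.166, -4.374) m/s; the water relative to ground = (3.000, 0.000) m/s.
Velocity relative to ground = (3.166, -4.374) + (3.000, 0.000) = (6.166, -4.374) m/s.
Speed = |(6.166, -4.374)| = 7.560 m/s.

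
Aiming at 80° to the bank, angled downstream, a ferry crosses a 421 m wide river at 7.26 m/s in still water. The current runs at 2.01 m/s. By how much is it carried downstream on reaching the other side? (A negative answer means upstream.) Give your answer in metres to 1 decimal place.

192.6 m

Perpendicular speed = 7.150 m/s; crossing time = 421 / 7.150 = 58.884 s.
Net downstream speed = 3.271 m/s.
Drift = 3.271 × 58.884 = 192.590 m (downstream).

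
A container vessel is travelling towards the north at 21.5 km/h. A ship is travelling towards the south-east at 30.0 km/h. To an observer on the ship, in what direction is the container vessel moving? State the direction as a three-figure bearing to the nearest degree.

Taking east as x and north as y: container vessel velocity = (0.000, 21.500) km/h; ship velocity = (21.213, -21.213) km/h.
Velocity of container vessel relative to ship = (0.000, 21.500) − (21.213, -21.213) = (-21.213, 42.713) km/h.
Bearing = atan2(-21.21, 42.71) = 333.59° clockwise from north.

334°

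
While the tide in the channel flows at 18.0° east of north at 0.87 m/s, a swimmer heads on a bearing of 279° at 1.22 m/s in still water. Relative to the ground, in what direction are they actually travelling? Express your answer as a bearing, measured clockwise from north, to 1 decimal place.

Taking east as x and north as y: velocity relative to the water = (-1.205, 0.191) m/s; the water relative to ground = (0.269, 0.827) m/s.
Velocity relative to ground = (-1.205, 0.191) + (0.269, 0.827) = (-0.936, 1.018) m/s.
Bearing = atan2(-0.94, 1.02) = 317.41° clockwise from north.

317.4°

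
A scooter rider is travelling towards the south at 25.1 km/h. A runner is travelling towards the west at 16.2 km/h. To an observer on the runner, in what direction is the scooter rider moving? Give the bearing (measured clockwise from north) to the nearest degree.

Taking east as x and north as y: scooter rider velocity = (0.000, -25.100) km/h; runner velocity = (-16.200, 0.000) km/h.
Velocity of scooter rider relative to runner = (0.000, -25.100) − (-16.200, 0.000) = (16.200, -25.100) km/h.
Bearing = atan2(16.20, -25.10) = 147.16° clockwise from north.

147°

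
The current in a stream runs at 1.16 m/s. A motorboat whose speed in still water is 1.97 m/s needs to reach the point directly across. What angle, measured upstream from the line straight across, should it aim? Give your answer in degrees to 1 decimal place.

36.1°

To cancel the current, the upstream component of the motorboat's velocity must equal the flow: 1.97 sin θ = 1.16.
sin θ = 1.16 / 1.97 = 0.5888.
θ = arcsin(0.5888) = 36.074°.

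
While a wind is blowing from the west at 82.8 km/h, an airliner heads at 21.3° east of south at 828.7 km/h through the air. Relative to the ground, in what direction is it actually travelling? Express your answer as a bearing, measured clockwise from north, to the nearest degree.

154°

Taking east as x and north as y: velocity relative to the air = (301.026, -772.093) km/h; the air relative to ground = (82.800, 0.000) km/h.
Velocity relative to ground = (301.026, -772.093) + (82.800, 0.000) = (383.826, -772.093) km/h.
Bearing = atan2(383.83, -772.09) = 153.57° clockwise from north.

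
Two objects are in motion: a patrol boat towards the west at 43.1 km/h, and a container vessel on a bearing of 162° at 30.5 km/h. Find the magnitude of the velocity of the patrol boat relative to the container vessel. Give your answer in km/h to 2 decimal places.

Taking east as x and north as y: patrol boat velocity = (-43.100, 0.000) km/h; container vessel velocity = (9.425, -29.007) km/h.
Velocity of patrol boat relative to container vessel = (-43.100, 0.000) − (9.425, -29.007) = (-52.525, 29.007) km/h.
Magnitude = |(-52.525, 29.007)| = 60.002 km/h.

60.00 km/h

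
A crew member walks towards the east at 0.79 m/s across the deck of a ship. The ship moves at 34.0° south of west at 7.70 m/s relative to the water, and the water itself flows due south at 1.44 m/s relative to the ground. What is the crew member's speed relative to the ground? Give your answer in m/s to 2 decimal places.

In east/north components (m/s): crew member relative to ship = (0.790, 0.000); ship relative to water = (-6.384, -4.306); water relative to ground = (0.000, -1.440).
Sum = (-5.594, -5.746) m/s.
Speed = |(-5.594, -5.746)| = 8.019 m/s.

8.02 m/s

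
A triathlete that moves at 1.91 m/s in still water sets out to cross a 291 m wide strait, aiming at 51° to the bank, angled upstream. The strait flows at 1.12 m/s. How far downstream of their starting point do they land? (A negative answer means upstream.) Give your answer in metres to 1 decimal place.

Perpendicular speed = 1.484 m/s; crossing time = 291 / 1.484 = 196.046 s.
Net downstream speed = -0.082 m/s.
Drift = -0.082 × 196.046 = -16.076 m (upstream).

-16.1 m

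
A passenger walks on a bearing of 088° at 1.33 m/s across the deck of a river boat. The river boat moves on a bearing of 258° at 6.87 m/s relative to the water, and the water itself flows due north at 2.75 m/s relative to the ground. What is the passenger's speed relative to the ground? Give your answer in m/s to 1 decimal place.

In east/north components (m/s): passenger relative to river boat = (1.329, 0.046); river boat relative to water = (-6.720, -1.428); water relative to ground = (0.000, 2.750).
Sum = (-5.391, 1.368) m/s.
Speed = |(-5.391, 1.368)| = 5.562 m/s.

5.6 m/s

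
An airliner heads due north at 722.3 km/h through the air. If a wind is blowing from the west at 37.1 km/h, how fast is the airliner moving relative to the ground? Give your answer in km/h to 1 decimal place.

Taking east as x and north as y: velocity relative to the air = (0.000, 722.300) km/h; the air relative to ground = (37.100, 0.000) km/h.
Velocity relative to ground = (0.000, 722.300) + (37.100, 0.000) = (37.100, 722.300) km/h.
Speed = |(37.100, 722.300)| = 723.252 km/h.

723.3 km/h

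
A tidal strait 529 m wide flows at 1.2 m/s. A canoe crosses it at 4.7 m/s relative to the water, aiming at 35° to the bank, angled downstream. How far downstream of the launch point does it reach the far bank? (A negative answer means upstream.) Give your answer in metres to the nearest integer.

Perpendicular speed = 2.696 m/s; crossing time = 529 / 2.696 = 196.231 s.
Net downstream speed = 5.050 m/s.
Drift = 5.050 × 196.231 = 990.967 m (downstream).

991 m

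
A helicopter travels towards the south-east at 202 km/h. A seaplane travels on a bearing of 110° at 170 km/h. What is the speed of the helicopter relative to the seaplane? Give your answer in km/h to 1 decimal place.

Taking east as x and north as y: helicopter velocity = (142.836, -142.836) km/h; seaplane velocity = (159.748, -58.143) km/h.
Velocity of helicopter relative to seaplane = (142.836, -142.836) − (159.748, -58.143) = (-16.912, -84.692) km/h.
Magnitude = |(-16.912, -84.692)| = 86.364 km/h.

86.4 km/h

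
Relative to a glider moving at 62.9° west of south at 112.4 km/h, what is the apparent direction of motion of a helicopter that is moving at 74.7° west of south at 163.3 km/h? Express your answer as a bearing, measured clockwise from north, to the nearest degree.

278°

Taking east as x and north as y: helicopter velocity = (-157.512, -43.090) km/h; glider velocity = (-100.060, -51.203) km/h.
Velocity of helicopter relative to glider = (-157.512, -43.090) − (-100.060, -51.203) = (-57.452, 8.113) km/h.
Bearing = atan2(-57.45, 8.11) = 278.04° clockwise from north.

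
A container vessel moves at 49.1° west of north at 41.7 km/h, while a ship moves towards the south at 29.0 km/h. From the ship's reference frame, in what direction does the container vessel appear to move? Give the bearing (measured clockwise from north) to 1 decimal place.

Taking east as x and north as y: container vessel velocity = (-31.519, 27.303) km/h; ship velocity = (0.000, -29.000) km/h.
Velocity of container vessel relative to ship = (-31.519, 27.303) − (0.000, -29.000) = (-31.519, 56.303) km/h.
Bearing = atan2(-31.52, 56.30) = 330.76° clockwise from north.

330.8°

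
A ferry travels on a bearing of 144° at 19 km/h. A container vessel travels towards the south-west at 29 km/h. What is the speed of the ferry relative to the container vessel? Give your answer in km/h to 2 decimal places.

Taking east as x and north as y: ferry velocity = (11.168, -15.371) km/h; container vessel velocity = (-20.506, -20.506) km/h.
Velocity of ferry relative to container vessel = (11.168, -15.371) − (-20.506, -20.506) = (31.674, 5.135) km/h.
Magnitude = |(31.674, 5.135)| = 32.088 km/h.

32.09 km/h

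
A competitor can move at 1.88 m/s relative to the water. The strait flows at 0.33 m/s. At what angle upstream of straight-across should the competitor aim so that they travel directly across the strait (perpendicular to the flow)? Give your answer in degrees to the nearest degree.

To cancel the current, the upstream component of the competitor's velocity must equal the flow: 1.88 sin θ = 0.33.
sin θ = 0.33 / 1.88 = 0.1755.
θ = arcsin(0.1755) = 10.110°.

10°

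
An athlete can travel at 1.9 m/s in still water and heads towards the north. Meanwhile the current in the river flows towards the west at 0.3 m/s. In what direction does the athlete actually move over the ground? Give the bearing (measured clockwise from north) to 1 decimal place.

Taking east as x and north as y: velocity relative to the water = (0.000, 1.900) m/s; the water relative to ground = (-0.300, 0.000) m/s.
Velocity relative to ground = (0.000, 1.900) + (-0.300, 0.000) = (-0.300, 1.900) m/s.
Bearing = atan2(-0.30, 1.90) = 351.03° clockwise from north.

351.0°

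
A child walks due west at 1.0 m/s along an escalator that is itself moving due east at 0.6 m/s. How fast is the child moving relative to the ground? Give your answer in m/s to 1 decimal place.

Taking east as x and north as y: escalator velocity = (0.600, 0.000) m/s; child velocity relative to escalator = (-1.000, 0.000) m/s.
Velocity relative to ground = (0.600, 0.000) + (-1.000, 0.000) = (-0.400, 0.000) m/s.
Speed = |(-0.400, 0.000)| = 0.400 m/s.

0.4 m/s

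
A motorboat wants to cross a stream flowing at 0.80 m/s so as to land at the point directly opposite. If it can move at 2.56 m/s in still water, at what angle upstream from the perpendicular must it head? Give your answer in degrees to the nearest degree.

To cancel the current, the upstream component of the motorboat's velocity must equal the flow: 2.56 sin θ = 0.80.
sin θ = 0.80 / 2.56 = 0.3125.
θ = arcsin(0.3125) = 18.210°.

18°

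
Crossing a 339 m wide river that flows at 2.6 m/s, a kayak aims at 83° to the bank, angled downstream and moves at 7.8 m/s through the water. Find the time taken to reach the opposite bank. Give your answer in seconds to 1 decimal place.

43.8 s

The component of the kayak's velocity perpendicular to the bank is 7.8 × sin 83° = 7.742 m/s.
The flow acts along the bank and has no component across it.
Time = 339 / 7.742 = 43.788 s.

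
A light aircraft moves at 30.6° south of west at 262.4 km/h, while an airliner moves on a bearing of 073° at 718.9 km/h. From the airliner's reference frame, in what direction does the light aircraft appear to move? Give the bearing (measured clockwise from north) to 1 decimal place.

Taking east as x and north as y: light aircraft velocity = (-225.859, -133.572) km/h; airliner velocity = (687.487, 210.186) km/h.
Velocity of light aircraft relative to airliner = (-225.859, -133.572) − (687.487, 210.186) = (-913.346, -343.758) km/h.
Bearing = atan2(-913.35, -343.76) = 249.38° clockwise from north.

249.4°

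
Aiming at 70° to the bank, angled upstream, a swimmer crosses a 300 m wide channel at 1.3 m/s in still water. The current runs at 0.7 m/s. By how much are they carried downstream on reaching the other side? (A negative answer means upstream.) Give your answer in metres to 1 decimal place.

62.7 m

Perpendicular speed = 1.222 m/s; crossing time = 300 / 1.222 = 245.579 s.
Net downstream speed = 0.255 m/s.
Drift = 0.255 × 245.579 = 62.715 m (downstream).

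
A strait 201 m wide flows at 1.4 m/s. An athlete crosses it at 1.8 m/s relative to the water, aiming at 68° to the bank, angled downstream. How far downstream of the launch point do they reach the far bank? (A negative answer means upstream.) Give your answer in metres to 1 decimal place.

Perpendicular speed = 1.669 m/s; crossing time = 201 / 1.669 = 120.436 s.
Net downstream speed = 2.074 m/s.
Drift = 2.074 × 120.436 = 249.820 m (downstream).

249.8 m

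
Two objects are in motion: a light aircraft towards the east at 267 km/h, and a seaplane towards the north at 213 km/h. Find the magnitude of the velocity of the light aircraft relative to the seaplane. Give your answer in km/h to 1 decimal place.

341.6 km/h

Taking east as x and north as y: light aircraft velocity = (267.000, 0.000) km/h; seaplane velocity = (0.000, 213.000) km/h.
Velocity of light aircraft relative to seaplane = (267.000, 0.000) − (0.000, 213.000) = (267.000, -213.000) km/h.
Magnitude = |(267.000, -213.000)| = 341.552 km/h.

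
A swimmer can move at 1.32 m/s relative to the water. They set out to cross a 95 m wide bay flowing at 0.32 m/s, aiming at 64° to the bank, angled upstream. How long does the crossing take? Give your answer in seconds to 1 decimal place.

The component of the swimmer's velocity perpendicular to the bank is 1.32 × sin 64° = 1.186 m/s.
The current is parallel to the bank, so it does not affect the crossing time.
Time = 95 / 1.186 = 80.074 s.

80.1 s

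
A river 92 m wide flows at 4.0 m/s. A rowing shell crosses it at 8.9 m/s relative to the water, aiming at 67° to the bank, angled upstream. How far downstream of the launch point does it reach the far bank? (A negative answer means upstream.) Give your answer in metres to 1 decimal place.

5.9 m

Perpendicular speed = 8.192 m/s; crossing time = 92 / 8.192 = 11.230 s.
Net downstream speed = 0.522 m/s.
Drift = 0.522 × 11.230 = 5.867 m (downstream).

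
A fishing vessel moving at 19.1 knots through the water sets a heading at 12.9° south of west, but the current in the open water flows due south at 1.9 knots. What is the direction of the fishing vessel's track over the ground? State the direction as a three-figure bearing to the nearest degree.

252°

Taking east as x and north as y: velocity relative to the water = (-18.618, -4.264) knots; the water relative to ground = (0.000, -1.900) knots.
Velocity relative to ground = (-18.618, -4.264) + (0.000, -1.900) = (-18.618, -6.164) knots.
Bearing = atan2(-18.62, -6.16) = 251.68° clockwise from north.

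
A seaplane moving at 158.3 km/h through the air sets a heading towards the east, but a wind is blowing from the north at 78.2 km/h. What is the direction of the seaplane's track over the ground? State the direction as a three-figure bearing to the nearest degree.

116°

Taking east as x and north as y: velocity relative to the air = (158.300, 0.000) km/h; the air relative to ground = (0.000, -78.200) km/h.
Velocity relative to ground = (158.300, 0.000) + (0.000, -78.200) = (158.300, -78.200) km/h.
Bearing = atan2(158.30, -78.20) = 116.29° clockwise from north.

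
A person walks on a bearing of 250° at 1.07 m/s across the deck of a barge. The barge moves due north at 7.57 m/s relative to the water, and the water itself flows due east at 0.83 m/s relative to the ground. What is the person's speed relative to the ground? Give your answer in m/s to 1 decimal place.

In east/north components (m/s): person relative to barge = (-1.005, -0.366); barge relative to water = (0.000, 7.570); water relative to ground = (0.830, 0.000).
Sum = (-0.175, 7.204) m/s.
Speed = |(-0.175, 7.204)| = 7.206 m/s.

7.2 m/s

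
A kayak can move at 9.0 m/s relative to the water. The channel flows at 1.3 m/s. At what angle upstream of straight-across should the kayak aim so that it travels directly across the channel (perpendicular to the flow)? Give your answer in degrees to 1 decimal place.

To cancel the current, the upstream component of the kayak's velocity must equal the flow: 9.0 sin θ = 1.3.
sin θ = 1.3 / 9.0 = 0.1444.
θ = arcsin(0.1444) = 8.305°.

8.3°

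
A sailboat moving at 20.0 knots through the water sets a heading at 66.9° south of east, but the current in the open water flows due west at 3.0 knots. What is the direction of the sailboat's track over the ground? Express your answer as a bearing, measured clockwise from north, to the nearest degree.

165°

Taking east as x and north as y: velocity relative to the water = (7.847, -18.396) knots; the water relative to ground = (-3.000, 0.000) knots.
Velocity relative to ground = (7.847, -18.396) + (-3.000, 0.000) = (4.847, -18.396) knots.
Bearing = atan2(4.85, -18.40) = 165.24° clockwise from north.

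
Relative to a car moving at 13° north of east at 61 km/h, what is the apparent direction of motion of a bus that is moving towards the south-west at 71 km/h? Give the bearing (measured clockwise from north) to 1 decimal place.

239.8°

Taking east as x and north as y: bus velocity = (-50.205, -50.205) km/h; car velocity = (59.437, 13.722) km/h.
Velocity of bus relative to car = (-50.205, -50.205) − (59.437, 13.722) = (-109.641, -63.927) km/h.
Bearing = atan2(-109.64, -63.93) = 239.76° clockwise from north.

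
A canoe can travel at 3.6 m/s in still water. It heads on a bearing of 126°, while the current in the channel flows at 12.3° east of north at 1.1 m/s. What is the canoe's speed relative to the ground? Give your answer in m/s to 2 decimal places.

3.31 m/s

Taking east as x and north as y: velocity relative to the water = (2.912, -2.116) m/s; the water relative to ground = (0.234, 1.075) m/s.
Velocity relative to ground = (2.912, -2.116) + (0.234, 1.075) = (3.147, -1.041) m/s.
Speed = |(3.147, -1.041)| = 3.315 m/s.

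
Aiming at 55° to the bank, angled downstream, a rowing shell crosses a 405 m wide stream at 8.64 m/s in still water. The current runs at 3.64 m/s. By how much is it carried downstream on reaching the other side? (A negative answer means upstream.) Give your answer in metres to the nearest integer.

Perpendicular speed = 7.077 m/s; crossing time = 405 / 7.077 = 57.224 s.
Net downstream speed = 8.596 m/s.
Drift = 8.596 × 57.224 = 491.879 m (downstream).

492 m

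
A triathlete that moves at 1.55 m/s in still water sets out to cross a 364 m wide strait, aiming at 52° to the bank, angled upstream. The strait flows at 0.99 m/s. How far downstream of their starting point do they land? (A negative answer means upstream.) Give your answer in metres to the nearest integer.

11 m

Perpendicular speed = 1.221 m/s; crossing time = 364 / 1.221 = 298.015 s.
Net downstream speed = 0.036 m/s.
Drift = 0.036 × 298.015 = 10.646 m (downstream).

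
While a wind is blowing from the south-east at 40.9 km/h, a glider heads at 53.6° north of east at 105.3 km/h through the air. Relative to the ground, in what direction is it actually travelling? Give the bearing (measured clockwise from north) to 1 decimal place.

Taking east as x and north as y: velocity relative to the air = (62.487, 84.755) km/h; the air relative to ground = (-28.921, 28.921) km/h.
Velocity relative to ground = (62.487, 84.755) + (-28.921, 28.921) = (33.566, 113.676) km/h.
Bearing = atan2(33.57, 113.68) = 16.45° clockwise from north.

016.5°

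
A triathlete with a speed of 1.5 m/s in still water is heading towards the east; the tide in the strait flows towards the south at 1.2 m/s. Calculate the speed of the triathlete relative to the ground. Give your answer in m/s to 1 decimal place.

1.9 m/s

Taking east as x and north as y: velocity relative to the water = (1.500, 0.000) m/s; the water relative to ground = (0.000, -1.200) m/s.
Velocity relative to ground = (1.500, 0.000) + (0.000, -1.200) = (1.500, -1.200) m/s.
Speed = |(1.500, -1.200)| = 1.921 m/s.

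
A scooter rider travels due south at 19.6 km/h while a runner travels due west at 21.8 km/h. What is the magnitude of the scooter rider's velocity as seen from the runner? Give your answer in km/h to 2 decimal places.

29.32 km/h

Taking east as x and north as y: scooter rider velocity = (0.000, -19.600) km/h; runner velocity = (-21.800, 0.000) km/h.
Velocity of scooter rider relative to runner = (0.000, -19.600) − (-21.800, 0.000) = (21.800, -19.600) km/h.
Magnitude = |(21.800, -19.600)| = 29.316 km/h.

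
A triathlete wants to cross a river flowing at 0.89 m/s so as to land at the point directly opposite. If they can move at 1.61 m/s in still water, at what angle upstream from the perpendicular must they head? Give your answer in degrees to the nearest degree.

To cancel the current, the upstream component of the triathlete's velocity must equal the flow: 1.61 sin θ = 0.89.
sin θ = 0.89 / 1.61 = 0.5528.
θ = arcsin(0.5528) = 33.559°.

34°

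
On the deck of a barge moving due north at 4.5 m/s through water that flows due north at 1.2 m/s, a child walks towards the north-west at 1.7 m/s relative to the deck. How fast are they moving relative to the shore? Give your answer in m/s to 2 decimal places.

In east/north components (m/s): child relative to barge = (-1.202, 1.202); barge relative to water = (0.000, 4.500); water relative to ground = (0.000, 1.200).
Sum = (-1.202, 6.902) m/s.
Speed = |(-1.202, 6.902)| = 7.006 m/s.

7.01 m/s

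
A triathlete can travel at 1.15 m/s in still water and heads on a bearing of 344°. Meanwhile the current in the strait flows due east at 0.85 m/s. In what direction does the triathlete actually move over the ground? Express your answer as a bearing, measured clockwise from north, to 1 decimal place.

Taking east as x and north as y: velocity relative to the water = (-0.317, 1.105) m/s; the water relative to ground = (0.850, 0.000) m/s.
Velocity relative to ground = (-0.317, 1.105) + (0.850, 0.000) = (0.533, 1.105) m/s.
Bearing = atan2(0.53, 1.11) = 25.74° clockwise from north.

025.7°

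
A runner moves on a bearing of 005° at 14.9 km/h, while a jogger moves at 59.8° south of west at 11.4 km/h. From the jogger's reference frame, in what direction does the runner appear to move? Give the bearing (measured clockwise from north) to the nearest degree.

016°

Taking east as x and north as y: runner velocity = (1.299, 14.843) km/h; jogger velocity = (-5.734, -9.853) km/h.
Velocity of runner relative to jogger = (1.299, 14.843) − (-5.734, -9.853) = (7.033, 24.696) km/h.
Bearing = atan2(7.03, 24.70) = 15.90° clockwise from north.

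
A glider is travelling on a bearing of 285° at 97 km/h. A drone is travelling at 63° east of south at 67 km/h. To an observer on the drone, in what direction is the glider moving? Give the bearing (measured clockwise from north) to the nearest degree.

Taking east as x and north as y: glider velocity = (-93.695, 25.105) km/h; drone velocity = (59.697, -30.417) km/h.
Velocity of glider relative to drone = (-93.695, 25.105) − (59.697, -30.417) = (-153.392, 55.523) km/h.
Bearing = atan2(-153.39, 55.52) = 289.90° clockwise from north.

290°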